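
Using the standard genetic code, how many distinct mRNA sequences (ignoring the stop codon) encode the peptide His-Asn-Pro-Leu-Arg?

576

His: 2 codons.
Asn: 2 codons.
Pro: 4 codons.
Leu: 6 codons.
Arg: 6 codons.
2 × 2 × 4 × 6 × 6 = 576.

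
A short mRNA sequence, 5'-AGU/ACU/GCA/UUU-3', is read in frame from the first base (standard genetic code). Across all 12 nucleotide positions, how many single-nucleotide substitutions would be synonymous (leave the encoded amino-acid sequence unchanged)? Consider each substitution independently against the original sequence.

8

Codon 1 (AGU, Ser): 1 synonymous substitution.
Codon 2 (ACU, Thr): 3 synonymous substitutions.
Codon 3 (GCA, Ala): 3 synonymous substitutions.
Codon 4 (UUU, Phe): 1 synonymous substitution.
Total: 1 + 3 + 3 + 1 = 8.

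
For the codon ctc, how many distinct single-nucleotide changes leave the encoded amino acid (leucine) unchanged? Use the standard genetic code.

3

Position 1: none → 0 synonymous.
Position 2: none → 0 synonymous.
Position 3: CTT, CTA, CTG → 3 synonymous.
Total: 0 + 0 + 3 = 3.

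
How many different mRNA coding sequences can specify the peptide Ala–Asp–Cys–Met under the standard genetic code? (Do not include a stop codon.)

Ala: 4 codons.
Asp: 2 codons.
Cys: 2 codons.
Met: 1 codon.
4 × 2 × 2 × 1 = 16.

16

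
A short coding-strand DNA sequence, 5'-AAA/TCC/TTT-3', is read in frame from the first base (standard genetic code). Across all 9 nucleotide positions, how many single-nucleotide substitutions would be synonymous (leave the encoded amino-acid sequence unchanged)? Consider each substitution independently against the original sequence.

Codon 1 (AAA, Lys): 1 synonymous substitution.
Codon 2 (TCC, Ser): 3 synonymous substitutions.
Codon 3 (TTT, Phe): 1 synonymous substitution.
Total: 1 + 3 + 1 = 5.

5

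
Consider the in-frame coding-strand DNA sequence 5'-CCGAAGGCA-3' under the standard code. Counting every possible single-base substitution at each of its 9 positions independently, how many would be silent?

Codon 1 (CCG, Pro): 3 synonymous substitutions.
Codon 2 (AAG, Lys): 1 synonymous substitution.
Codon 3 (GCA, Ala): 3 synonymous substitutions.
Total: 3 + 1 + 3 = 7.

7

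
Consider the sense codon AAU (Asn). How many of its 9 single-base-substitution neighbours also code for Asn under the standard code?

Position 1: none → 0 synonymous.
Position 2: none → 0 synonymous.
Position 3: AAC → 1 synonymous.
Total: 0 + 0 + 1 = 1.

1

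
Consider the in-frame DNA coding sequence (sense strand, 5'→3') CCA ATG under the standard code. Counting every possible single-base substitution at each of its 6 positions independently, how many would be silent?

Codon 1 (CCA, Pro): 3 synonymous substitutions.
Codon 2 (ATG, Met): 0 synonymous substitutions.
Total: 3 + 0 = 3.

3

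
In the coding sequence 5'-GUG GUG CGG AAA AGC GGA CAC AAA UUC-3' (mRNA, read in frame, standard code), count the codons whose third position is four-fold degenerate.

4

Codon 1 GUG (Val): third position 4-fold.
Codon 2 GUG (Val): third position 4-fold.
Codon 3 CGG (Arg): third position 4-fold.
Codon 4 AAA (Lys): third position 2-fold.
Codon 5 AGC (Ser): third position 2-fold.
Codon 6 GGA (Gly): third position 4-fold.
Codon 7 CAC (His): third position 2-fold.
Codon 8 AAA (Lys): third position 2-fold.
Codon 9 UUC (Phe): third position 2-fold.
Four-fold degenerate third positions: 4.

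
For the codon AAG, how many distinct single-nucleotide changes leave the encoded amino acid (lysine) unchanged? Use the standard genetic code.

Position 1: none → 0 synonymous.
Position 2: none → 0 synonymous.
Position 3: AAA → 1 synonymous.
Total: 0 + 0 + 1 = 1.

1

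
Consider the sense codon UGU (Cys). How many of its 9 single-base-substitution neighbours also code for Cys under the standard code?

1

Position 1: none → 0 synonymous.
Position 2: none → 0 synonymous.
Position 3: UGC → 1 synonymous.
Total: 0 + 0 + 1 = 1.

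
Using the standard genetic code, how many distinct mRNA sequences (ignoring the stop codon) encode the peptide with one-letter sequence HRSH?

His: 2 codons.
Arg: 6 codons.
Ser: 6 codons.
His: 2 codons.
2 × 6 × 6 × 2 = 144.

144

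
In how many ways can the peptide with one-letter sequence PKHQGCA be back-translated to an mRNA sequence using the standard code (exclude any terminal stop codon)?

Pro: 4 codons.
Lys: 2 codons.
His: 2 codons.
Gln: 2 codons.
Gly: 4 codons.
Cys: 2 codons.
Ala: 4 codons.
4 × 2 × 2 × 2 × 4 × 2 × 4 = 1024.

1024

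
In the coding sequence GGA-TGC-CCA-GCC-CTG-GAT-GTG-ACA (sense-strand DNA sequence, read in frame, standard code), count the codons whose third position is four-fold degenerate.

6

Codon 1 GGA (Gly): third position 4-fold.
Codon 2 TGC (Cys): third position 2-fold.
Codon 3 CCA (Pro): third position 4-fold.
Codon 4 GCC (Ala): third position 4-fold.
Codon 5 CTG (Leu): third position 4-fold.
Codon 6 GAT (Asp): third position 2-fold.
Codon 7 GTG (Val): third position 4-fold.
Codon 8 ACA (Thr): third position 4-fold.
Four-fold degenerate third positions: 6.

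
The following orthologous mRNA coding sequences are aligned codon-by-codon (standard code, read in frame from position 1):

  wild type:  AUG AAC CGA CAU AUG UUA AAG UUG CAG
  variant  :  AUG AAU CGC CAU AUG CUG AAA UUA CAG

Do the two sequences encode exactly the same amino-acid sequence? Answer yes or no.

Codon 1: AUG Met / AUG Met — identical.
Codon 2: AAC Asn / AAU Asn — synonymous.
Codon 3: CGA Arg / CGC Arg — synonymous.
Codon 4: CAU His / CAU His — identical.
Codon 5: AUG Met / AUG Met — identical.
Codon 6: UUA Leu / CUG Leu — synonymous.
Codon 7: AAG Lys / AAA Lys — synonymous.
Codon 8: UUG Leu / UUA Leu — synonymous.
Codon 9: CAG Gln / CAG Gln — identical.
Nonsynonymous differences: 0 → same protein.

yes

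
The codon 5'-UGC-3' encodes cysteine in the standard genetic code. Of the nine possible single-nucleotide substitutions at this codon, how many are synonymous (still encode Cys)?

1

Position 1: none → 0 synonymous.
Position 2: none → 0 synonymous.
Position 3: UGU → 1 synonymous.
Total: 0 + 0 + 1 = 1.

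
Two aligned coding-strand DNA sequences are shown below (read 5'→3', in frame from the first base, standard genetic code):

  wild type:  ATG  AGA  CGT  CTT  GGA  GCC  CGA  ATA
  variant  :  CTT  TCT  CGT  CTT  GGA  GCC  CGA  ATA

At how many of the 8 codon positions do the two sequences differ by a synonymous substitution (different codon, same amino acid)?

Codon 1: ATG Met / CTT Leu — nonsynonymous.
Codon 2: AGA Arg / TCT Ser — nonsynonymous.
Codon 3: CGT Arg / CGT Arg — identical.
Codon 4: CTT Leu / CTT Leu — identical.
Codon 5: GGA Gly / GGA Gly — identical.
Codon 6: GCC Ala / GCC Ala — identical.
Codon 7: CGA Arg / CGA Arg — identical.
Codon 8: ATA Ile / ATA Ile — identical.
Synonymous differences: 0.

0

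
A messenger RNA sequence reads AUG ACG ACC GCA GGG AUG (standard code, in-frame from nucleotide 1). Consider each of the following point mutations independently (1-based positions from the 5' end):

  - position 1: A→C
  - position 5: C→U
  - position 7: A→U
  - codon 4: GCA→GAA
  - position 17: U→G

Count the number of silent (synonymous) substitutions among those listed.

0

Codon 1: AUG (Met) → CUG (Leu) — missense.
Codon 2: ACG (Thr) → AUG (Met) — missense.
Codon 3: ACC (Thr) → UCC (Ser) — missense.
Codon 4: GCA (Ala) → GAA (Glu) — missense.
Codon 6: AUG (Met) → AGG (Arg) — missense.
Synonymous: 0 of 5.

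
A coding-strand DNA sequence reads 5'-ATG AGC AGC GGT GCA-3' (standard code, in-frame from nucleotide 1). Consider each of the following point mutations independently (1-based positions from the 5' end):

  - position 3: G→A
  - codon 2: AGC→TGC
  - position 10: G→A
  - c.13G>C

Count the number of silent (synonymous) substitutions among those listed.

Codon 1: ATG (Met) → ATA (Ile) — missense.
Codon 2: AGC (Ser) → TGC (Cys) — missense.
Codon 4: GGT (Gly) → AGT (Ser) — missense.
Codon 5: GCA (Ala) → CCA (Pro) — missense.
Synonymous: 0 of 4.

0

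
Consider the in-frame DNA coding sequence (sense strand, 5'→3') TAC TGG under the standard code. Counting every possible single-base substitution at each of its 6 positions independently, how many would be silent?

1

Codon 1 (TAC, Tyr): 1 synonymous substitution.
Codon 2 (TGG, Trp): 0 synonymous substitutions.
Total: 1 + 0 = 1.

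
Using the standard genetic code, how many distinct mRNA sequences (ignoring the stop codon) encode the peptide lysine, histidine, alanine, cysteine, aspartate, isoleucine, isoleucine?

576

Lys: 2 codons.
His: 2 codons.
Ala: 4 codons.
Cys: 2 codons.
Asp: 2 codons.
Ile: 3 codons.
Ile: 3 codons.
2 × 2 × 4 × 2 × 2 × 3 × 3 = 576.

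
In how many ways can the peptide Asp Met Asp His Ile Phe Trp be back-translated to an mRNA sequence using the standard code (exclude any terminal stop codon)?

48

Asp: 2 codons.
Met: 1 codon.
Asp: 2 codons.
His: 2 codons.
Ile: 3 codons.
Phe: 2 codons.
Trp: 1 codon.
2 × 1 × 2 × 2 × 3 × 2 × 1 = 48.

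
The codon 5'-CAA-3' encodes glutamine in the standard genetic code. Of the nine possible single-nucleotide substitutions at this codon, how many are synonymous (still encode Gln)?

1

Position 1: none → 0 synonymous.
Position 2: none → 0 synonymous.
Position 3: CAG → 1 synonymous.
Total: 0 + 0 + 1 = 1.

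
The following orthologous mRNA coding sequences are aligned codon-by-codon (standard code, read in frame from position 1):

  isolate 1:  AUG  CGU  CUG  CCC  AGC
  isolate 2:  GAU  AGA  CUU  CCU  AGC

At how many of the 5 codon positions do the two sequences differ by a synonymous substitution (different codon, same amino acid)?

3

Codon 1: AUG Met / GAU Asp — nonsynonymous.
Codon 2: CGU Arg / AGA Arg — synonymous.
Codon 3: CUG Leu / CUU Leu — synonymous.
Codon 4: CCC Pro / CCU Pro — synonymous.
Codon 5: AGC Ser / AGC Ser — identical.
Synonymous differences: 3.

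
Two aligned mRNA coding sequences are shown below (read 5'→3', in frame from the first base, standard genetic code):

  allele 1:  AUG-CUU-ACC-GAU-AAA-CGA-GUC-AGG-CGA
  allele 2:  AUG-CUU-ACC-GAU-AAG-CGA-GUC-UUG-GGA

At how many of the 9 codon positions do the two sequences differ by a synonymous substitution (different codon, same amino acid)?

Codon 1: AUG Met / AUG Met — identical.
Codon 2: CUU Leu / CUU Leu — identical.
Codon 3: ACC Thr / ACC Thr — identical.
Codon 4: GAU Asp / GAU Asp — identical.
Codon 5: AAA Lys / AAG Lys — synonymous.
Codon 6: CGA Arg / CGA Arg — identical.
Codon 7: GUC Val / GUC Val — identical.
Codon 8: AGG Arg / UUG Leu — nonsynonymous.
Codon 9: CGA Arg / GGA Gly — nonsynonymous.
Synonymous differences: 1.

1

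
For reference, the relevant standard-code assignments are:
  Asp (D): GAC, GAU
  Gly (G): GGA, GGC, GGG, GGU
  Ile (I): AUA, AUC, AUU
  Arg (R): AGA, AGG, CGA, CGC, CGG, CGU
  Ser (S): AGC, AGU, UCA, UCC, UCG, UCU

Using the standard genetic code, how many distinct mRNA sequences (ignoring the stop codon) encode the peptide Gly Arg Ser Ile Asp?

Gly: 4 codons.
Arg: 6 codons.
Ser: 6 codons.
Ile: 3 codons.
Asp: 2 codons.
4 × 6 × 6 × 3 × 2 = 864.

864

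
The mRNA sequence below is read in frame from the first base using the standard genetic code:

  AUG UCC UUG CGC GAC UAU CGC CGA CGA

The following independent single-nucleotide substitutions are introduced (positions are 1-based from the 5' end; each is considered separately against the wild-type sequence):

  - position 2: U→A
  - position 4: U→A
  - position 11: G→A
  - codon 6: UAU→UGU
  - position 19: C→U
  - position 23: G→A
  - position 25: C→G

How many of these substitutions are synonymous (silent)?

Codon 1: AUG (Met) → AAG (Lys) — missense.
Codon 2: UCC (Ser) → ACC (Thr) — missense.
Codon 4: CGC (Arg) → CAC (His) — missense.
Codon 6: UAU (Tyr) → UGU (Cys) — missense.
Codon 7: CGC (Arg) → UGC (Cys) — missense.
Codon 8: CGA (Arg) → CAA (Gln) — missense.
Codon 9: CGA (Arg) → GGA (Gly) — missense.
Synonymous: 0 of 7.

0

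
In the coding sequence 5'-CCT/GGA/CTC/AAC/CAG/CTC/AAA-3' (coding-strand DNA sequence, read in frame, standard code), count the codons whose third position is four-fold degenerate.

4

Codon 1 CCT (Pro): third position 4-fold.
Codon 2 GGA (Gly): third position 4-fold.
Codon 3 CTC (Leu): third position 4-fold.
Codon 4 AAC (Asn): third position 2-fold.
Codon 5 CAG (Gln): third position 2-fold.
Codon 6 CTC (Leu): third position 4-fold.
Codon 7 AAA (Lys): third position 2-fold.
Four-fold degenerate third positions: 4.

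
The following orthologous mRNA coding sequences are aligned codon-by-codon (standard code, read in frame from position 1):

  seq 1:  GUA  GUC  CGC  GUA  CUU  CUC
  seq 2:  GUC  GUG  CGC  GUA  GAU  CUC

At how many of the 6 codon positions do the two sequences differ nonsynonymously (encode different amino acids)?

1

Codon 1: GUA Val / GUC Val — synonymous.
Codon 2: GUC Val / GUG Val — synonymous.
Codon 3: CGC Arg / CGC Arg — identical.
Codon 4: GUA Val / GUA Val — identical.
Codon 5: CUU Leu / GAU Asp — nonsynonymous.
Codon 6: CUC Leu / CUC Leu — identical.
Nonsynonymous differences: 1.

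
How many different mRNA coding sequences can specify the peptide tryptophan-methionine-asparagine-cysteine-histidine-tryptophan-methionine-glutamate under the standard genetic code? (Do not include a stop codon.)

16

Trp: 1 codon.
Met: 1 codon.
Asn: 2 codons.
Cys: 2 codons.
His: 2 codons.
Trp: 1 codon.
Met: 1 codon.
Glu: 2 codons.
1 × 1 × 2 × 2 × 2 × 1 × 1 × 2 = 16.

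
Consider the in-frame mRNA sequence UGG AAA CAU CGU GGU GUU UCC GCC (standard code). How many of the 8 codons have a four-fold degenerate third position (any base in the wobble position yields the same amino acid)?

Codon 1 UGG (Trp): third position 1-fold.
Codon 2 AAA (Lys): third position 2-fold.
Codon 3 CAU (His): third position 2-fold.
Codon 4 CGU (Arg): third position 4-fold.
Codon 5 GGU (Gly): third position 4-fold.
Codon 6 GUU (Val): third position 4-fold.
Codon 7 UCC (Ser): third position 4-fold.
Codon 8 GCC (Ala): third position 4-fold.
Four-fold degenerate third positions: 5.

5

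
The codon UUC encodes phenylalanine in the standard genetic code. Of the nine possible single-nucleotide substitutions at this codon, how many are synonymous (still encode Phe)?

1

Position 1: none → 0 synonymous.
Position 2: none → 0 synonymous.
Position 3: UUU → 1 synonymous.
Total: 0 + 0 + 1 = 1.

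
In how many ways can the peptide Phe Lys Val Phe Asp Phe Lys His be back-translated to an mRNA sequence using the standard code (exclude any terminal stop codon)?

Phe: 2 codons.
Lys: 2 codons.
Val: 4 codons.
Phe: 2 codons.
Asp: 2 codons.
Phe: 2 codons.
Lys: 2 codons.
His: 2 codons.
2 × 2 × 4 × 2 × 2 × 2 × 2 × 2 = 512.

512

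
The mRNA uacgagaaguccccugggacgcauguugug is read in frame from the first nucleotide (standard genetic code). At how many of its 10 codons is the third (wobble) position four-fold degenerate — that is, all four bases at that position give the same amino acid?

6

Codon 1 UAC (Tyr): third position 2-fold.
Codon 2 GAG (Glu): third position 2-fold.
Codon 3 AAG (Lys): third position 2-fold.
Codon 4 UCC (Ser): third position 4-fold.
Codon 5 CCU (Pro): third position 4-fold.
Codon 6 GGG (Gly): third position 4-fold.
Codon 7 ACG (Thr): third position 4-fold.
Codon 8 CAU (His): third position 2-fold.
Codon 9 GUU (Val): third position 4-fold.
Codon 10 GUG (Val): third position 4-fold.
Four-fold degenerate third positions: 6.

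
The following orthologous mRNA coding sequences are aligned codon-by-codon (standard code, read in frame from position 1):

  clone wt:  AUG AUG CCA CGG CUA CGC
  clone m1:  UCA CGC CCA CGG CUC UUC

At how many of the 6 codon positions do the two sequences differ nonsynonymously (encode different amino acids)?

Codon 1: AUG Met / UCA Ser — nonsynonymous.
Codon 2: AUG Met / CGC Arg — nonsynonymous.
Codon 3: CCA Pro / CCA Pro — identical.
Codon 4: CGG Arg / CGG Arg — identical.
Codon 5: CUA Leu / CUC Leu — synonymous.
Codon 6: CGC Arg / UUC Phe — nonsynonymous.
Nonsynonymous differences: 3.

3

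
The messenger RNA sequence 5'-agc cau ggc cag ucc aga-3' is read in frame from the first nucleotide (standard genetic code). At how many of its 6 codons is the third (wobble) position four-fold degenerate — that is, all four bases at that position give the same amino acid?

2

Codon 1 AGC (Ser): third position 2-fold.
Codon 2 CAU (His): third position 2-fold.
Codon 3 GGC (Gly): third position 4-fold.
Codon 4 CAG (Gln): third position 2-fold.
Codon 5 UCC (Ser): third position 4-fold.
Codon 6 AGA (Arg): third position 2-fold.
Four-fold degenerate third positions: 2.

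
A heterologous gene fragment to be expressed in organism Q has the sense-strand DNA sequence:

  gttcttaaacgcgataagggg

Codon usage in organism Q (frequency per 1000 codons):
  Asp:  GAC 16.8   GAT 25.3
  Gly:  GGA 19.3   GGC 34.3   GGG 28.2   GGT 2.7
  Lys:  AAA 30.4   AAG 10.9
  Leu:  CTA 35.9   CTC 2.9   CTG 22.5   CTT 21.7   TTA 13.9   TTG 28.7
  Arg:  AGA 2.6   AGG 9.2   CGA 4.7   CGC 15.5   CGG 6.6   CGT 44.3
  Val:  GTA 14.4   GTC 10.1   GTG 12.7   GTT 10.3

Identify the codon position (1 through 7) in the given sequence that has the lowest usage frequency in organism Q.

1

Codon 1 GTT (Val): 10.3 per 1000.
Codon 2 CTT (Leu): 21.7 per 1000.
Codon 3 AAA (Lys): 30.4 per 1000.
Codon 4 CGC (Arg): 15.5 per 1000.
Codon 5 GAT (Asp): 25.3 per 1000.
Codon 6 AAG (Lys): 10.9 per 1000.
Codon 7 GGG (Gly): 28.2 per 1000.
Lowest frequency is 10.3 at codon 1.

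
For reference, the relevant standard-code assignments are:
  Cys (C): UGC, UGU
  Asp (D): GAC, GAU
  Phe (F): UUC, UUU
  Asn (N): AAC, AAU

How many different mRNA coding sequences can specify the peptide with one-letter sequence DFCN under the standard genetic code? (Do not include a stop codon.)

16

Asp: 2 codons.
Phe: 2 codons.
Cys: 2 codons.
Asn: 2 codons.
2 × 2 × 2 × 2 = 16.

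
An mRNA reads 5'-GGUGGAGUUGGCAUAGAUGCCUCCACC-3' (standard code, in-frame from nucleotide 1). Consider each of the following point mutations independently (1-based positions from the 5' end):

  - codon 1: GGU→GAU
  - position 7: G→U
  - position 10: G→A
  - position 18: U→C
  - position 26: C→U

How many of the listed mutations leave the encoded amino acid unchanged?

1

Codon 1: GGU (Gly) → GAU (Asp) — missense.
Codon 3: GUU (Val) → UUU (Phe) — missense.
Codon 4: GGC (Gly) → AGC (Ser) — missense.
Codon 6: GAU (Asp) → GAC (Asp) — synonymous.
Codon 9: ACC (Thr) → AUC (Ile) — missense.
Synonymous: 1 of 5.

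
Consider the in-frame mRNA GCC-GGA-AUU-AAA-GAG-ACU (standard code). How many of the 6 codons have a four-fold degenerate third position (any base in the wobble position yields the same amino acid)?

3

Codon 1 GCC (Ala): third position 4-fold.
Codon 2 GGA (Gly): third position 4-fold.
Codon 3 AUU (Ile): third position 3-fold.
Codon 4 AAA (Lys): third position 2-fold.
Codon 5 GAG (Glu): third position 2-fold.
Codon 6 ACU (Thr): third position 4-fold.
Four-fold degenerate third positions: 3.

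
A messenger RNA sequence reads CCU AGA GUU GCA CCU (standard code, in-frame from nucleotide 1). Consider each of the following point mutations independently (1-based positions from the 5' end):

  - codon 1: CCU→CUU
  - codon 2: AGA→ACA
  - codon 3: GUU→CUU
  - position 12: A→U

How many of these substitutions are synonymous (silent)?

1

Codon 1: CCU (Pro) → CUU (Leu) — missense.
Codon 2: AGA (Arg) → ACA (Thr) — missense.
Codon 3: GUU (Val) → CUU (Leu) — missense.
Codon 4: GCA (Ala) → GCU (Ala) — synonymous.
Synonymous: 1 of 4.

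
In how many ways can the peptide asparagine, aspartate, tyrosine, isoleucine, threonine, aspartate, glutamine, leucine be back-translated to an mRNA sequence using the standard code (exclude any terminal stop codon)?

Asn: 2 codons.
Asp: 2 codons.
Tyr: 2 codons.
Ile: 3 codons.
Thr: 4 codons.
Asp: 2 codons.
Gln: 2 codons.
Leu: 6 codons.
2 × 2 × 2 × 3 × 4 × 2 × 2 × 6 = 2304.

2304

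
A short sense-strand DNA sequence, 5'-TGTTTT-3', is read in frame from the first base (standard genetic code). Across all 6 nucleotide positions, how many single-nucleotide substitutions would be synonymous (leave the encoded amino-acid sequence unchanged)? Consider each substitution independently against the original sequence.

2

Codon 1 (TGT, Cys): 1 synonymous substitution.
Codon 2 (TTT, Phe): 1 synonymous substitution.
Total: 1 + 1 = 2.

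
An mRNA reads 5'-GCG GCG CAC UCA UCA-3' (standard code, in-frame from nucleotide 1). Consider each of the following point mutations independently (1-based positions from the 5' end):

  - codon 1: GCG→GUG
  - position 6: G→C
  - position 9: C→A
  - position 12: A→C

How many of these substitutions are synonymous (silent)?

2

Codon 1: GCG (Ala) → GUG (Val) — missense.
Codon 2: GCG (Ala) → GCC (Ala) — synonymous.
Codon 3: CAC (His) → CAA (Gln) — missense.
Codon 4: UCA (Ser) → UCC (Ser) — synonymous.
Synonymous: 2 of 4.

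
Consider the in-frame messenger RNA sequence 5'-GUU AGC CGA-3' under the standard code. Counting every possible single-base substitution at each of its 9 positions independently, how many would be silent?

Codon 1 (GUU, Val): 3 synonymous substitutions.
Codon 2 (AGC, Ser): 1 synonymous substitution.
Codon 3 (CGA, Arg): 4 synonymous substitutions.
Total: 3 + 1 + 4 = 8.

8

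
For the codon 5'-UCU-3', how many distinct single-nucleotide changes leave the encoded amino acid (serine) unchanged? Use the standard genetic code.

Position 1: none → 0 synonymous.
Position 2: none → 0 synonymous.
Position 3: UCC, UCA, UCG → 3 synonymous.
Total: 0 + 0 + 3 = 3.

3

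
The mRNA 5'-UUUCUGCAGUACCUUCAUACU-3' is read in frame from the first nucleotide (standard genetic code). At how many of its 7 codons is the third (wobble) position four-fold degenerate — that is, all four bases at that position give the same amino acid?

Codon 1 UUU (Phe): third position 2-fold.
Codon 2 CUG (Leu): third position 4-fold.
Codon 3 CAG (Gln): third position 2-fold.
Codon 4 UAC (Tyr): third position 2-fold.
Codon 5 CUU (Leu): third position 4-fold.
Codon 6 CAU (His): third position 2-fold.
Codon 7 ACU (Thr): third position 4-fold.
Four-fold degenerate third positions: 3.

3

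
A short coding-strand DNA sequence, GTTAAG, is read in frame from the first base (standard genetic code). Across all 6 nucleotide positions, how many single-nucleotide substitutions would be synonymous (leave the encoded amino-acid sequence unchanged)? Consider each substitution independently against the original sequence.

Codon 1 (GTT, Val): 3 synonymous substitutions.
Codon 2 (AAG, Lys): 1 synonymous substitution.
Total: 3 + 1 = 4.

4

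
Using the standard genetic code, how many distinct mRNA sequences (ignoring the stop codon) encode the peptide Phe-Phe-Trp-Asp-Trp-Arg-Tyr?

96

Phe: 2 codons.
Phe: 2 codons.
Trp: 1 codon.
Asp: 2 codons.
Trp: 1 codon.
Arg: 6 codons.
Tyr: 2 codons.
2 × 2 × 1 × 2 × 1 × 6 × 2 = 96.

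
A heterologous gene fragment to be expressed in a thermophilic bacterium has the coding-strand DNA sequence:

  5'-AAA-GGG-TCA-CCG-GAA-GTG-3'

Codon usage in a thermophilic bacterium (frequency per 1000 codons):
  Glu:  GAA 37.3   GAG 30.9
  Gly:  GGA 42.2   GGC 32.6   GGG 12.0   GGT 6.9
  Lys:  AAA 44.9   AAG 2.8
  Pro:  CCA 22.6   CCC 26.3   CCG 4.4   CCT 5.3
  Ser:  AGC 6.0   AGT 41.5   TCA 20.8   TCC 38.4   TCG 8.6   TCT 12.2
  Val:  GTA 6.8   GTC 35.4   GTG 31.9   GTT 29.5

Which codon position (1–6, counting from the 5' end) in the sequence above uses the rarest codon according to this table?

Codon 1 AAA (Lys): 44.9 per 1000.
Codon 2 GGG (Gly): 12.0 per 1000.
Codon 3 TCA (Ser): 20.8 per 1000.
Codon 4 CCG (Pro): 4.4 per 1000.
Codon 5 GAA (Glu): 37.3 per 1000.
Codon 6 GTG (Val): 31.9 per 1000.
Lowest frequency is 4.4 at codon 4.

4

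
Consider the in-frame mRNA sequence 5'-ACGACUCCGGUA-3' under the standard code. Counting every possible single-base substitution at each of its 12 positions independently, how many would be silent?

Codon 1 (ACG, Thr): 3 synonymous substitutions.
Codon 2 (ACU, Thr): 3 synonymous substitutions.
Codon 3 (CCG, Pro): 3 synonymous substitutions.
Codon 4 (GUA, Val): 3 synonymous substitutions.
Total: 3 + 3 + 3 + 3 = 12.

12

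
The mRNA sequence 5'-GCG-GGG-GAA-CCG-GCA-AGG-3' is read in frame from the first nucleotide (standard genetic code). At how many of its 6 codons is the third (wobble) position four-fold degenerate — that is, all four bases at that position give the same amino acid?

4

Codon 1 GCG (Ala): third position 4-fold.
Codon 2 GGG (Gly): third position 4-fold.
Codon 3 GAA (Glu): third position 2-fold.
Codon 4 CCG (Pro): third position 4-fold.
Codon 5 GCA (Ala): third position 4-fold.
Codon 6 AGG (Arg): third position 2-fold.
Four-fold degenerate third positions: 4.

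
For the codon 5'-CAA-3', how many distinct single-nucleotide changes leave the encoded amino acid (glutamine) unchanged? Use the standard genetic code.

1

Position 1: none → 0 synonymous.
Position 2: none → 0 synonymous.
Position 3: CAG → 1 synonymous.
Total: 0 + 0 + 1 = 1.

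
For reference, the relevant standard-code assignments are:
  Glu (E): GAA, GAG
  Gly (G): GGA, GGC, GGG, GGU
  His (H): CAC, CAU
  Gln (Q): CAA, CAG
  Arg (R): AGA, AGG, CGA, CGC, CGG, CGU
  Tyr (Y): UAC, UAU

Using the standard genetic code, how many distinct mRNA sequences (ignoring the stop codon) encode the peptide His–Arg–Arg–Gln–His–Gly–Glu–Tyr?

4608

His: 2 codons.
Arg: 6 codons.
Arg: 6 codons.
Gln: 2 codons.
His: 2 codons.
Gly: 4 codons.
Glu: 2 codons.
Tyr: 2 codons.
2 × 6 × 6 × 2 × 2 × 4 × 2 × 2 = 4608.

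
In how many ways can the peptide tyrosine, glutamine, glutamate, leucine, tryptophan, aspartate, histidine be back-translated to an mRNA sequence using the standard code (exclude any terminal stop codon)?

192

Tyr: 2 codons.
Gln: 2 codons.
Glu: 2 codons.
Leu: 6 codons.
Trp: 1 codon.
Asp: 2 codons.
His: 2 codons.
2 × 2 × 2 × 6 × 1 × 2 × 2 = 192.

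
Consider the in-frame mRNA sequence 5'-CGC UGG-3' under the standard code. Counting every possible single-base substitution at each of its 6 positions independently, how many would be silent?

3

Codon 1 (CGC, Arg): 3 synonymous substitutions.
Codon 2 (UGG, Trp): 0 synonymous substitutions.
Total: 3 + 0 = 3.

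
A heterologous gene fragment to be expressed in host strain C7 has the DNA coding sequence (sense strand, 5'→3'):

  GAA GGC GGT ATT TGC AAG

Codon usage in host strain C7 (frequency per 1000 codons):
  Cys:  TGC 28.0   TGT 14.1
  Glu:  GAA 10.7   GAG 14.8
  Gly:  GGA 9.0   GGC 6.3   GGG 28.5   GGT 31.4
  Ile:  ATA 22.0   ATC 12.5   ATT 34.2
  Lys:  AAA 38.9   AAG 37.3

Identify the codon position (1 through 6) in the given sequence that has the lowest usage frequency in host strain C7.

2

Codon 1 GAA (Glu): 10.7 per 1000.
Codon 2 GGC (Gly): 6.3 per 1000.
Codon 3 GGT (Gly): 31.4 per 1000.
Codon 4 ATT (Ile): 34.2 per 1000.
Codon 5 TGC (Cys): 28.0 per 1000.
Codon 6 AAG (Lys): 37.3 per 1000.
Lowest frequency is 6.3 at codon 2.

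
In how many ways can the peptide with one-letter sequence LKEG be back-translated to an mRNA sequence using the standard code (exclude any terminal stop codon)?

96

Leu: 6 codons.
Lys: 2 codons.
Glu: 2 codons.
Gly: 4 codons.
6 × 2 × 2 × 4 = 96.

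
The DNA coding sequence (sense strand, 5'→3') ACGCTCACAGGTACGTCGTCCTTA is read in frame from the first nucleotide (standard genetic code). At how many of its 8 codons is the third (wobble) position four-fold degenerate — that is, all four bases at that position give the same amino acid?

Codon 1 ACG (Thr): third position 4-fold.
Codon 2 CTC (Leu): third position 4-fold.
Codon 3 ACA (Thr): third position 4-fold.
Codon 4 GGT (Gly): third position 4-fold.
Codon 5 ACG (Thr): third position 4-fold.
Codon 6 TCG (Ser): third position 4-fold.
Codon 7 TCC (Ser): third position 4-fold.
Codon 8 TTA (Leu): third position 2-fold.
Four-fold degenerate third positions: 7.

7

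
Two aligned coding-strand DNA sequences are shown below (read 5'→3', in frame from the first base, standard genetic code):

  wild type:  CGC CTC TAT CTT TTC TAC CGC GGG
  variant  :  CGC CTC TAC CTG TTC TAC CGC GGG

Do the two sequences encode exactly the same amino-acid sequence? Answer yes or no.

Codon 1: CGC Arg / CGC Arg — identical.
Codon 2: CTC Leu / CTC Leu — identical.
Codon 3: TAT Tyr / TAC Tyr — synonymous.
Codon 4: CTT Leu / CTG Leu — synonymous.
Codon 5: TTC Phe / TTC Phe — identical.
Codon 6: TAC Tyr / TAC Tyr — identical.
Codon 7: CGC Arg / CGC Arg — identical.
Codon 8: GGG Gly / GGG Gly — identical.
Nonsynonymous differences: 0 → same protein.

yes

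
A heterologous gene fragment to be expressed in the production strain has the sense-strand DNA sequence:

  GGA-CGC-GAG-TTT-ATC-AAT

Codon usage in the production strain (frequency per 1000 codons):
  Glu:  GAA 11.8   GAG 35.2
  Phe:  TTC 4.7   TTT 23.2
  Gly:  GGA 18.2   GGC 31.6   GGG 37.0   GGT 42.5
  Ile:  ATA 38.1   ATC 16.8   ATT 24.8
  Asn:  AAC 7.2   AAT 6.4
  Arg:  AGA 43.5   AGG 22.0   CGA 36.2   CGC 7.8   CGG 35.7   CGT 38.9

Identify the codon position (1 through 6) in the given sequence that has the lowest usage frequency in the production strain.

6

Codon 1 GGA (Gly): 18.2 per 1000.
Codon 2 CGC (Arg): 7.8 per 1000.
Codon 3 GAG (Glu): 35.2 per 1000.
Codon 4 TTT (Phe): 23.2 per 1000.
Codon 5 ATC (Ile): 16.8 per 1000.
Codon 6 AAT (Asn): 6.4 per 1000.
Lowest frequency is 6.4 at codon 6.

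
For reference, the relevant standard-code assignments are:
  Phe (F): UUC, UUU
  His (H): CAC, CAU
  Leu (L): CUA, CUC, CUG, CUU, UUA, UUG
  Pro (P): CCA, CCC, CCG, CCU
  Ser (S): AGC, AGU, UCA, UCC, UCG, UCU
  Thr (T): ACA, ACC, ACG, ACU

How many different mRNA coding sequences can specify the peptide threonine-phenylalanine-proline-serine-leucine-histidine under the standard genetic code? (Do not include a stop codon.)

Thr: 4 codons.
Phe: 2 codons.
Pro: 4 codons.
Ser: 6 codons.
Leu: 6 codons.
His: 2 codons.
4 × 2 × 4 × 6 × 6 × 2 = 2304.

2304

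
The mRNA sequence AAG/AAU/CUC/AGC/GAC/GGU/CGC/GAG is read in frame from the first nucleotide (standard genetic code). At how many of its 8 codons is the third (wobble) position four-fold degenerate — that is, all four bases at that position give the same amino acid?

Codon 1 AAG (Lys): third position 2-fold.
Codon 2 AAU (Asn): third position 2-fold.
Codon 3 CUC (Leu): third position 4-fold.
Codon 4 AGC (Ser): third position 2-fold.
Codon 5 GAC (Asp): third position 2-fold.
Codon 6 GGU (Gly): third position 4-fold.
Codon 7 CGC (Arg): third position 4-fold.
Codon 8 GAG (Glu): third position 2-fold.
Four-fold degenerate third positions: 3.

3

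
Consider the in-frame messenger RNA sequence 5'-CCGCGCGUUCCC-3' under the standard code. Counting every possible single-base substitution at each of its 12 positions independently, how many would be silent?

12

Codon 1 (CCG, Pro): 3 synonymous substitutions.
Codon 2 (CGC, Arg): 3 synonymous substitutions.
Codon 3 (GUU, Val): 3 synonymous substitutions.
Codon 4 (CCC, Pro): 3 synonymous substitutions.
Total: 3 + 3 + 3 + 3 = 12.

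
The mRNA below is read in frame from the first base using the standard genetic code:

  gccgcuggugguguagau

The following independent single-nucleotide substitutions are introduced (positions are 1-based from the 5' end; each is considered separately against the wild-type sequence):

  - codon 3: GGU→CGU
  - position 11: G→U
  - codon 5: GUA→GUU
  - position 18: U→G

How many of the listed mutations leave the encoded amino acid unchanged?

Codon 3: GGU (Gly) → CGU (Arg) — missense.
Codon 4: GGU (Gly) → GUU (Val) — missense.
Codon 5: GUA (Val) → GUU (Val) — synonymous.
Codon 6: GAU (Asp) → GAG (Glu) — missense.
Synonymous: 1 of 4.

1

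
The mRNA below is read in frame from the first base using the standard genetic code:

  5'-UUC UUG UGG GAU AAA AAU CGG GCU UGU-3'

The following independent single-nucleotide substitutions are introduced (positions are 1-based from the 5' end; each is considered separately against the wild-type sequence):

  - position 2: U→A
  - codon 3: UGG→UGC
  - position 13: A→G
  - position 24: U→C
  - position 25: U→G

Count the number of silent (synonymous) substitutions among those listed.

Codon 1: UUC (Phe) → UAC (Tyr) — missense.
Codon 3: UGG (Trp) → UGC (Cys) — missense.
Codon 5: AAA (Lys) → GAA (Glu) — missense.
Codon 8: GCU (Ala) → GCC (Ala) — synonymous.
Codon 9: UGU (Cys) → GGU (Gly) — missense.
Synonymous: 1 of 5.

1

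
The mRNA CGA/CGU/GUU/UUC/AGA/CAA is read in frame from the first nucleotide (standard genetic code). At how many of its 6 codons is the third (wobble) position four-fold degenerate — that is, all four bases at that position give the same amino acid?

3

Codon 1 CGA (Arg): third position 4-fold.
Codon 2 CGU (Arg): third position 4-fold.
Codon 3 GUU (Val): third position 4-fold.
Codon 4 UUC (Phe): third position 2-fold.
Codon 5 AGA (Arg): third position 2-fold.
Codon 6 CAA (Gln): third position 2-fold.
Four-fold degenerate third positions: 3.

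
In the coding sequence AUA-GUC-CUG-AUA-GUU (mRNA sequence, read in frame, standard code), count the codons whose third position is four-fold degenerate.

Codon 1 AUA (Ile): third position 3-fold.
Codon 2 GUC (Val): third position 4-fold.
Codon 3 CUG (Leu): third position 4-fold.
Codon 4 AUA (Ile): third position 3-fold.
Codon 5 GUU (Val): third position 4-fold.
Four-fold degenerate third positions: 3.

3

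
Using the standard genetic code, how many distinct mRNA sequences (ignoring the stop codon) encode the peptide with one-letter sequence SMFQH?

Ser: 6 codons.
Met: 1 codon.
Phe: 2 codons.
Gln: 2 codons.
His: 2 codons.
6 × 1 × 2 × 2 × 2 = 48.

48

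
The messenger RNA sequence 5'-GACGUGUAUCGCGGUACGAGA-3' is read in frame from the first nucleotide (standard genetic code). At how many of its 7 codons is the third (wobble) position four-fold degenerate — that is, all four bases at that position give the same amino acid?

4

Codon 1 GAC (Asp): third position 2-fold.
Codon 2 GUG (Val): third position 4-fold.
Codon 3 UAU (Tyr): third position 2-fold.
Codon 4 CGC (Arg): third position 4-fold.
Codon 5 GGU (Gly): third position 4-fold.
Codon 6 ACG (Thr): third position 4-fold.
Codon 7 AGA (Arg): third position 2-fold.
Four-fold degenerate third positions: 4.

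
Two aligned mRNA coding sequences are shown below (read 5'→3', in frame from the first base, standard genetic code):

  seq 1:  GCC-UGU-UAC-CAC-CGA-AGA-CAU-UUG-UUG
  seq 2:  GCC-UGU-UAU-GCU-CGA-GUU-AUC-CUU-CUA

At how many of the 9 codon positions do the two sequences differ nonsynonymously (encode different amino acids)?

3

Codon 1: GCC Ala / GCC Ala — identical.
Codon 2: UGU Cys / UGU Cys — identical.
Codon 3: UAC Tyr / UAU Tyr — synonymous.
Codon 4: CAC His / GCU Ala — nonsynonymous.
Codon 5: CGA Arg / CGA Arg — identical.
Codon 6: AGA Arg / GUU Val — nonsynonymous.
Codon 7: CAU His / AUC Ile — nonsynonymous.
Codon 8: UUG Leu / CUU Leu — synonymous.
Codon 9: UUG Leu / CUA Leu — synonymous.
Nonsynonymous differences: 3.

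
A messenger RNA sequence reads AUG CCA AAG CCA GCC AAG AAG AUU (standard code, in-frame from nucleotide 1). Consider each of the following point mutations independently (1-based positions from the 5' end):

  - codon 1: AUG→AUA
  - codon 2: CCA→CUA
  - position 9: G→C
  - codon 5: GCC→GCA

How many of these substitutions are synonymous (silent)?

Codon 1: AUG (Met) → AUA (Ile) — missense.
Codon 2: CCA (Pro) → CUA (Leu) — missense.
Codon 3: AAG (Lys) → AAC (Asn) — missense.
Codon 5: GCC (Ala) → GCA (Ala) — synonymous.
Synonymous: 1 of 4.

1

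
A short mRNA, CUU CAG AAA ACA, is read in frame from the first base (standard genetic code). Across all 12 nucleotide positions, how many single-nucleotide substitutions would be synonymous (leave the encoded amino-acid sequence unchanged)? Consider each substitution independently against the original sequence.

Codon 1 (CUU, Leu): 3 synonymous substitutions.
Codon 2 (CAG, Gln): 1 synonymous substitution.
Codon 3 (AAA, Lys): 1 synonymous substitution.
Codon 4 (ACA, Thr): 3 synonymous substitutions.
Total: 3 + 1 + 1 + 3 = 8.

8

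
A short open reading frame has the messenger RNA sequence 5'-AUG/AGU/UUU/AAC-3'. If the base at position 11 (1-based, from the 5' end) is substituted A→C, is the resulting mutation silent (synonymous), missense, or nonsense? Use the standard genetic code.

missense

Position 11 falls in codon 4: AAC → Asn.
After the substitution the codon is ACC → Thr.
Asn ≠ Thr, so this is a missense mutation.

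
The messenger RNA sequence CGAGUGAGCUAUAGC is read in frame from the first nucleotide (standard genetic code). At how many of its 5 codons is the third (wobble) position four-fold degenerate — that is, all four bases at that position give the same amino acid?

2

Codon 1 CGA (Arg): third position 4-fold.
Codon 2 GUG (Val): third position 4-fold.
Codon 3 AGC (Ser): third position 2-fold.
Codon 4 UAU (Tyr): third position 2-fold.
Codon 5 AGC (Ser): third position 2-fold.
Four-fold degenerate third positions: 2.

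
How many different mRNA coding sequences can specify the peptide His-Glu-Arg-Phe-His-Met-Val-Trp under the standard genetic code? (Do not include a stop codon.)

His: 2 codons.
Glu: 2 codons.
Arg: 6 codons.
Phe: 2 codons.
His: 2 codons.
Met: 1 codon.
Val: 4 codons.
Trp: 1 codon.
2 × 2 × 6 × 2 × 2 × 1 × 4 × 1 = 384.

384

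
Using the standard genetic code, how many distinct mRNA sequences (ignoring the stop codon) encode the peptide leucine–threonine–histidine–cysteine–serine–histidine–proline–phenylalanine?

9216

Leu: 6 codons.
Thr: 4 codons.
His: 2 codons.
Cys: 2 codons.
Ser: 6 codons.
His: 2 codons.
Pro: 4 codons.
Phe: 2 codons.
6 × 4 × 2 × 2 × 6 × 2 × 4 × 2 = 9216.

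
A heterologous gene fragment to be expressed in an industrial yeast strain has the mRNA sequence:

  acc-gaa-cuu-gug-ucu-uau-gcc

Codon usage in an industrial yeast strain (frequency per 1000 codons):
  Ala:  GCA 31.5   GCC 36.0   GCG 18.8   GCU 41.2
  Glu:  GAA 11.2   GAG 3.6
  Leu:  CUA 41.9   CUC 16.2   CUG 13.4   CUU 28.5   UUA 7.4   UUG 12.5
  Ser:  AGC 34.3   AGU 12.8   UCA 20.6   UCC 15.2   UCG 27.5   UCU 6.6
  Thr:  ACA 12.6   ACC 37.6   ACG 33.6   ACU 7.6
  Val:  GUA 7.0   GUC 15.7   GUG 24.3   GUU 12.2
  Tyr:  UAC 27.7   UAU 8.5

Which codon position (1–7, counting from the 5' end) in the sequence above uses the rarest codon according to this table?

Codon 1 ACC (Thr): 37.6 per 1000.
Codon 2 GAA (Glu): 11.2 per 1000.
Codon 3 CUU (Leu): 28.5 per 1000.
Codon 4 GUG (Val): 24.3 per 1000.
Codon 5 UCU (Ser): 6.6 per 1000.
Codon 6 UAU (Tyr): 8.5 per 1000.
Codon 7 GCC (Ala): 36.0 per 1000.
Lowest frequency is 6.6 at codon 5.

5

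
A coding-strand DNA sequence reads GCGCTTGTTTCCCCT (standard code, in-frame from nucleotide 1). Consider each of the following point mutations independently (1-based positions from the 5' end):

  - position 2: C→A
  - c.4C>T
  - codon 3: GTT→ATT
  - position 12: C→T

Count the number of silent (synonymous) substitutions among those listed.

1

Codon 1: GCG (Ala) → GAG (Glu) — missense.
Codon 2: CTT (Leu) → TTT (Phe) — missense.
Codon 3: GTT (Val) → ATT (Ile) — missense.
Codon 4: TCC (Ser) → TCT (Ser) — synonymous.
Synonymous: 1 of 4.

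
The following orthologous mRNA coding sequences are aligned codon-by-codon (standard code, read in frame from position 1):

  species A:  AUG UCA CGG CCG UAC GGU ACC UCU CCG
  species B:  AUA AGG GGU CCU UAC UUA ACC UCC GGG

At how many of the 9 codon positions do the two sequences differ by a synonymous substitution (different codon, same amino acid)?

Codon 1: AUG Met / AUA Ile — nonsynonymous.
Codon 2: UCA Ser / AGG Arg — nonsynonymous.
Codon 3: CGG Arg / GGU Gly — nonsynonymous.
Codon 4: CCG Pro / CCU Pro — synonymous.
Codon 5: UAC Tyr / UAC Tyr — identical.
Codon 6: GGU Gly / UUA Leu — nonsynonymous.
Codon 7: ACC Thr / ACC Thr — identical.
Codon 8: UCU Ser / UCC Ser — synonymous.
Codon 9: CCG Pro / GGG Gly — nonsynonymous.
Synonymous differences: 2.

2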